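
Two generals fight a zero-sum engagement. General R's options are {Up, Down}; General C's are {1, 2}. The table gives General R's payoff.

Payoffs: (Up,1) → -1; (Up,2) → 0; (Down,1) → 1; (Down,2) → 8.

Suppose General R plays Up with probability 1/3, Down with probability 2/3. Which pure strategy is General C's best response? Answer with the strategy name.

If General C plays 1, General R's expected payoff is (1/3)·(-1) + (2/3)·1 = 1/3.
If General C plays 2, General R's expected payoff is (1/3)·0 + (2/3)·8 = 16/3.
General C minimizes General R's payoff; the smallest is 1/3, so the best response is 1.

1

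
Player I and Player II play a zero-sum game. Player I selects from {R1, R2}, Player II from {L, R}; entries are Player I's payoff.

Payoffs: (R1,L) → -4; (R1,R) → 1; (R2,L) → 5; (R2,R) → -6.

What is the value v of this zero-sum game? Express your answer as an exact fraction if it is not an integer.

-19/16

Row minima: R1 → -4, R2 → -6; maximin = -4.
Column maxima: L → 5, R → 1; minimax = 1.
-4 ≠ 1, so there is no saddle point; optimal play is mixed.
Let Player I play R1 with probability p. Expected payoff against L: (-4)p + 5(1−p) = −9p + 5; against R: 1p + (-6)(1−p) = 7p − 6.
Setting these equal: −9p + 5 = 7p − 6 ⇒ −16p = -11 ⇒ p = 11/16, and the value is (-9)·(11/16) + 5 = -19/16.
For Player II: with q = P(L), equating R1's and R2's payoffs gives −5q + 1 = 11q − 6 ⇒ q = 7/16.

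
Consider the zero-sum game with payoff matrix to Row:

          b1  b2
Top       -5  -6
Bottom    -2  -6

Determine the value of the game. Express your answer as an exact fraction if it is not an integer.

Row minima: Top → -6, Bottom → -6; maximin = -6.
Column maxima: b1 → -2, b2 → -6; minimax = -6.
Since maximin = minimax = -6, there is a saddle point and the value is -6.

-6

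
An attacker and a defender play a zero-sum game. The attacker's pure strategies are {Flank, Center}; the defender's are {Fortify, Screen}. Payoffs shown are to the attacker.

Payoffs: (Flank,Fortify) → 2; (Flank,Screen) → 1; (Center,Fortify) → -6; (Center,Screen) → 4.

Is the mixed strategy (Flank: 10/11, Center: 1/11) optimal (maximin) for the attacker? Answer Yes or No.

Yes

Against Fortify this mix gives (10/11)·2 + (1/11)·(-6) = 14/11.
Against Screen this mix gives (10/11)·1 + (1/11)·4 = 14/11.
All of the defender's active replies (Fortify, Screen) yield 14/11, and no column does worse for the attacker. The mix makes the defender indifferent and guarantees 14/11, so it is optimal.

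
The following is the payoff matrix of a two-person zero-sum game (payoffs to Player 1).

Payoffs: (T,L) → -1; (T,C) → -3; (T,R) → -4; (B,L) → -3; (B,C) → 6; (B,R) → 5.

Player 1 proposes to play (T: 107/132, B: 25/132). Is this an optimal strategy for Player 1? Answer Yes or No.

No

Against L this mix gives (107/132)·(-1) + (25/132)·(-3) = -91/66.
Against C this mix gives (107/132)·(-3) + (25/132)·6 = -57/44.
Against R this mix gives (107/132)·(-4) + (25/132)·5 = -101/44.
Player 2 will play R, holding Player 1 to -101/44. Shifting weight toward the row that does better against R would raise this floor (the equalizing mix achieves -17/11 against both R and L), so the proposed strategy is not optimal.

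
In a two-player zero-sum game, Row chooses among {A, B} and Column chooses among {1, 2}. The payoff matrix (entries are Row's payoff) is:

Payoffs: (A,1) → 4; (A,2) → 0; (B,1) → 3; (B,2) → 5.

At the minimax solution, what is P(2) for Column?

Row minima: A → 0, B → 3; maximin = 3.
Column maxima: 1 → 4, 2 → 5; minimax = 4.
3 ≠ 4, so there is no saddle point; optimal play is mixed.
Let Row play A with probability p. Expected payoff against 1: 4p + 3(1−p) = p + 3; against 2: 0p + 5(1−p) = −5p + 5.
Setting these equal: p + 3 = −5p + 5 ⇒ 6p = 2 ⇒ p = 1/3, and the value is (1)·(1/3) + 3 = 10/3.
For Column: with q = P(1), equating A's and B's payoffs gives 4q = −2q + 5 ⇒ q = 5/6.

1/6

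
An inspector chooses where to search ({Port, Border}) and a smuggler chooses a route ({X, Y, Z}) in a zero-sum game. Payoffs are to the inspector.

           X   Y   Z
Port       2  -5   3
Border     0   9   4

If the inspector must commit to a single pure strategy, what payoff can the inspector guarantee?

0

Row minima: Port → -5, Border → 0.
The best of these is 0.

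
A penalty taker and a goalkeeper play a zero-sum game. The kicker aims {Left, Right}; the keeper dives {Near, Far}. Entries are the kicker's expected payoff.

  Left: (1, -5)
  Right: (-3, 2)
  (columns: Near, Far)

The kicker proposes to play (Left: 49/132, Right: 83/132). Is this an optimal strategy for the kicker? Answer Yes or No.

Against Near this mix gives (49/132)·1 + (83/132)·(-3) = -50/33.
Against Far this mix gives (49/132)·(-5) + (83/132)·2 = -79/132.
The keeper will play Near, holding the kicker to -50/33. Shifting weight toward the row that does better against Near would raise this floor (the equalizing mix achieves -13/11 against both Near and Far), so the proposed strategy is not optimal.

No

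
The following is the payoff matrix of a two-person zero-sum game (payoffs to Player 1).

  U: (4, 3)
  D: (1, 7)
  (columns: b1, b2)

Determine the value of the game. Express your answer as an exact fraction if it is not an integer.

Row minima: U → 3, D → 1; maximin = 3.
Column maxima: b1 → 4, b2 → 7; minimax = 4.
3 ≠ 4, so there is no saddle point; optimal play is mixed.
Let Player 1 play U with probability p. Expected payoff against b1: 4p + 1(1−p) = 3p + 1; against b2: 3p + 7(1−p) = −4p + 7.
Setting these equal: 3p + 1 = −4p + 7 ⇒ 7p = 6 ⇒ p = 6/7, and the value is (3)·(6/7) + 1 = 25/7.
For Player 2: with q = P(b1), equating U's and D's payoffs gives q + 3 = −6q + 7 ⇒ q = 4/7.

25/7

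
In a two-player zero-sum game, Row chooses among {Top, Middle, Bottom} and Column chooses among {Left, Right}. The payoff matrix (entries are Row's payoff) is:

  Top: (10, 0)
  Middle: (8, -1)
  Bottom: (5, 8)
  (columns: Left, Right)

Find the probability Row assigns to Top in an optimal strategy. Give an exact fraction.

Row minima: Top → 0, Middle → -1, Bottom → 5; maximin = 5.
Column maxima: Left → 10, Right → 8; minimax = 8.
5 ≠ 8, so there is no saddle point; optimal play is mixed.
Middle is strictly dominated by Top, so Row never plays it.
On the remaining 2×2 (Top, Bottom vs Left, Right):
Let Row play Top with probability p. Expected payoff against Left: 10p + 5(1−p) = 5p + 5; against Right: 0p + 8(1−p) = −8p + 8.
Setting these equal: 5p + 5 = −8p + 8 ⇒ 13p = 3 ⇒ p = 3/13, and the value is (5)·(3/13) + 5 = 80/13.
For Column: with q = P(Left), equating Top's and Bottom's payoffs gives 10q = −3q + 8 ⇒ q = 8/13.

3/13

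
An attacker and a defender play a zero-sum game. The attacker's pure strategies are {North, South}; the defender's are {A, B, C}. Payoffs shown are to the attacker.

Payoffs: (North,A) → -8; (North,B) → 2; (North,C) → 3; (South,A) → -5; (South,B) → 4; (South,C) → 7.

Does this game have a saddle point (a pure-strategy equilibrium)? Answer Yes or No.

Yes

Row minima: North → -8, South → -5; maximin = -5.
Column maxima: A → -5, B → 4, C → 7; minimax = -5.
maximin = minimax = -5, so a saddle point exists.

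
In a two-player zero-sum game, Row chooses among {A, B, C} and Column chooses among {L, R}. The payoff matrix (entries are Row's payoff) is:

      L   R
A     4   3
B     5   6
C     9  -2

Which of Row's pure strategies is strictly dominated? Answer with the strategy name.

A

B gives a strictly higher payoff than A against every column: 5 > 4, 6 > 3.
So A is strictly dominated and Row never plays it.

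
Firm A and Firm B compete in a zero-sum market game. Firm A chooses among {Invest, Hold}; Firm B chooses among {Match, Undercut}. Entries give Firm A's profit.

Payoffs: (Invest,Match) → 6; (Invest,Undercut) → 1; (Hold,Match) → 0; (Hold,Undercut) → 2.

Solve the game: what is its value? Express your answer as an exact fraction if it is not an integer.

12/7

Row minima: Invest → 1, Hold → 0; maximin = 1.
Column maxima: Match → 6, Undercut → 2; minimax = 2.
1 ≠ 2, so there is no saddle point; optimal play is mixed.
Let Firm A play Invest with probability p. Expected payoff against Match: 6p + 0(1−p) = 6p; against Undercut: 1p + 2(1−p) = −p + 2.
Setting these equal: 6p = −p + 2 ⇒ 7p = 2 ⇒ p = 2/7, and the value is (6)·(2/7) = 12/7.
For Firm B: with q = P(Match), equating Invest's and Hold's payoffs gives 5q + 1 = −2q + 2 ⇒ q = 1/7.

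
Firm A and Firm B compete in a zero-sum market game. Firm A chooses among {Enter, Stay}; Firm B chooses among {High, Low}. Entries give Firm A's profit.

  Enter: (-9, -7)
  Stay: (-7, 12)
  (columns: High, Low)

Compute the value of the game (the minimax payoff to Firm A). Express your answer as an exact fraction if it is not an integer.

Row minima: Enter → -9, Stay → -7; maximin = -7.
Column maxima: High → -7, Low → 12; minimax = -7.
Since maximin = minimax = -7, there is a saddle point and the value is -7.

-7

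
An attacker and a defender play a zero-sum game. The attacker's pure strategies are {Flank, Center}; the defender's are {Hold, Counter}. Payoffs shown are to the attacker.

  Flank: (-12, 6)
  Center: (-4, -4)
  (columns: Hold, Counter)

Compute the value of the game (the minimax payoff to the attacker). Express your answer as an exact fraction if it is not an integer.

Row minima: Flank → -12, Center → -4; maximin = -4.
Column maxima: Hold → -4, Counter → 6; minimax = -4.
Since maximin = minimax = -4, there is a saddle point and the value is -4.

-4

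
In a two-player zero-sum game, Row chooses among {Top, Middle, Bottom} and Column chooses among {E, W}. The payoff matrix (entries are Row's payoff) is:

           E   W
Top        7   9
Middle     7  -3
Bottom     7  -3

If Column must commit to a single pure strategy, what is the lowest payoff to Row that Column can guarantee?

Column maxima: E → 7, W → 9.
The smallest of these is 7.

7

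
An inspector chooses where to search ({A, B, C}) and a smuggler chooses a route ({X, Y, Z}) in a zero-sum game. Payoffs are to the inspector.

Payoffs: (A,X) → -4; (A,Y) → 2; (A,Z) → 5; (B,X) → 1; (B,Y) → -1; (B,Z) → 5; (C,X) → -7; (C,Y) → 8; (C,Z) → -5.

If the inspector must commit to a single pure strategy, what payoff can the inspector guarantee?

-1

Row minima: A → -4, B → -1, C → -7.
The best of these is -1.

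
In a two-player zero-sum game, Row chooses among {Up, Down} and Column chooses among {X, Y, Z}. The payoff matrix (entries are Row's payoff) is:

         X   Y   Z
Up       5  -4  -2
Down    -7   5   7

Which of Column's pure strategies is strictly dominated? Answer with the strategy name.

Z

Y holds Row's payoff strictly below Z in every row: -4 < -2, 5 < 7.
So Z is strictly dominated for Column.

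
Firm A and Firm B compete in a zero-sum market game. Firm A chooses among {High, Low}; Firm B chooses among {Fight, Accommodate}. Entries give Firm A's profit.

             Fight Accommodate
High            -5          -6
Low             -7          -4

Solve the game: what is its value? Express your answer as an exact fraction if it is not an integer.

-11/2

Row minima: High → -6, Low → -7; maximin = -6.
Column maxima: Fight → -5, Accommodate → -4; minimax = -5.
-6 ≠ -5, so there is no saddle point; optimal play is mixed.
Let Firm A play High with probability p. Expected payoff against Fight: (-5)p + (-7)(1−p) = 2p − 7; against Accommodate: (-6)p + (-4)(1−p) = −2p − 4.
Setting these equal: 2p − 7 = −2p − 4 ⇒ 4p = 3 ⇒ p = 3/4, and the value is (2)·(3/4) − 7 = -11/2.
For Firm B: with q = P(Fight), equating High's and Low's payoffs gives q − 6 = −3q − 4 ⇒ q = 1/2.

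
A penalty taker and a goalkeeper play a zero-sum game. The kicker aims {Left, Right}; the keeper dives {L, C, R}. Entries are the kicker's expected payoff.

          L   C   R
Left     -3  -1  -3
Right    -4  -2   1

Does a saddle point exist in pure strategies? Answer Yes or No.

Yes

Row minima: Left → -3, Right → -4; maximin = -3.
Column maxima: L → -3, C → -1, R → 1; minimax = -3.
maximin = minimax = -3, so a saddle point exists.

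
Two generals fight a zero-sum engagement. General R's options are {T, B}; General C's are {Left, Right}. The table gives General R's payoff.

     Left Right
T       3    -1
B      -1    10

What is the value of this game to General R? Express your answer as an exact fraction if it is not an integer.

Row minima: T → -1, B → -1; maximin = -1.
Column maxima: Left → 3, Right → 10; minimax = 3.
-1 ≠ 3, so there is no saddle point; optimal play is mixed.
Let General R play T with probability p. Expected payoff against Left: 3p + (-1)(1−p) = 4p − 1; against Right: (-1)p + 10(1−p) = −11p + 10.
Setting these equal: 4p − 1 = −11p + 10 ⇒ 15p = 11 ⇒ p = 11/15, and the value is (4)·(11/15) − 1 = 29/15.
For General C: with q = P(Left), equating T's and B's payoffs gives 4q − 1 = −11q + 10 ⇒ q = 11/15.

29/15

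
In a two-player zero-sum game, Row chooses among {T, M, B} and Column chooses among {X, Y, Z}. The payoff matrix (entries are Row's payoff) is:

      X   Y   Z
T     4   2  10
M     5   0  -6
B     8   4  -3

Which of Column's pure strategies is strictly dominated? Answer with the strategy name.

X

Y holds Row's payoff strictly below X in every row: 2 < 4, 0 < 5, 4 < 8.
So X is strictly dominated for Column.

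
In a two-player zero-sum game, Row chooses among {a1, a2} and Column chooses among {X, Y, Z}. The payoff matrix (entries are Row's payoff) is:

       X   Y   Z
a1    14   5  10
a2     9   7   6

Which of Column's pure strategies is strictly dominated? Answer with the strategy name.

X

Y holds Row's payoff strictly below X in every row: 5 < 14, 7 < 9.
So X is strictly dominated for Column.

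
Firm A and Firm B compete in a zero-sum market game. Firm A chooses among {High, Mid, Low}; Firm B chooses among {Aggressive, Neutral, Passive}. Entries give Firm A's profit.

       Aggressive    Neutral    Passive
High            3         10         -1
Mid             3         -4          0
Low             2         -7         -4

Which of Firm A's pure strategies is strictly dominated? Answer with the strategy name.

High gives a strictly higher payoff than Low against every column: 3 > 2, 10 > -7, -1 > -4.
So Low is strictly dominated and Firm A never plays it.

Low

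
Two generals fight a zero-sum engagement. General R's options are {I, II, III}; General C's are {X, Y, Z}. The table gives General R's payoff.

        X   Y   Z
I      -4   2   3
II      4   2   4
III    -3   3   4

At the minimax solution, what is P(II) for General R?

Row minima: I → -4, II → 2, III → -3; maximin = 2.
Column maxima: X → 4, Y → 3, Z → 4; minimax = 3.
2 ≠ 3, so there is no saddle point; optimal play is mixed.
I is strictly dominated by III, so General R never plays it.
Z is strictly dominated by Y (it gives General R strictly more in every row), so General C never plays it.
On the remaining 2×2 (II, III vs X, Y):
Let General R play II with probability p. Expected payoff against X: 4p + (-3)(1−p) = 7p − 3; against Y: 2p + 3(1−p) = −p + 3.
Setting these equal: 7p − 3 = −p + 3 ⇒ 8p = 6 ⇒ p = 3/4, and the value is (7)·(3/4) − 3 = 9/4.
For General C: with q = P(X), equating II's and III's payoffs gives 2q + 2 = −6q + 3 ⇒ q = 1/8.

3/4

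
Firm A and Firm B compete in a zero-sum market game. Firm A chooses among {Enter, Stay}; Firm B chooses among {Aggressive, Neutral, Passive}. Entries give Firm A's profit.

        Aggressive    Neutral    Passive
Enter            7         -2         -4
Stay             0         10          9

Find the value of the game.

Row minima: Enter → -4, Stay → 0; maximin = 0.
Column maxima: Aggressive → 7, Neutral → 10, Passive → 9; minimax = 7.
0 ≠ 7, so there is no saddle point; optimal play is mixed.
Neutral is strictly dominated by Passive (it gives Firm A strictly more in every row), so Firm B never plays it.
On the remaining 2×2 (Enter, Stay vs Aggressive, Passive):
Let Firm A play Enter with probability p. Expected payoff against Aggressive: 7p + 0(1−p) = 7p; against Passive: (-4)p + 9(1−p) = −13p + 9.
Setting these equal: 7p = −13p + 9 ⇒ 20p = 9 ⇒ p = 9/20, and the value is (7)·(9/20) = 63/20.
For Firm B: with q = P(Aggressive), equating Enter's and Stay's payoffs gives 11q − 4 = −9q + 9 ⇒ q = 13/20.

63/20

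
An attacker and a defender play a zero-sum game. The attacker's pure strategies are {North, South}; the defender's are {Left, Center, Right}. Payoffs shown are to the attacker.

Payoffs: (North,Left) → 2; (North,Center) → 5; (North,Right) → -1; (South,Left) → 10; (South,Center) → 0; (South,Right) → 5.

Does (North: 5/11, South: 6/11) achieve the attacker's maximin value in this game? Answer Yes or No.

Yes

Against Left this mix gives (5/11)·2 + (6/11)·10 = 70/11.
Against Center this mix gives (5/11)·5 + (6/11)·0 = 25/11.
Against Right this mix gives (5/11)·(-1) + (6/11)·5 = 25/11.
All of the defender's active replies (Center, Right) yield 25/11, and no column does worse for the attacker. The mix makes the defender indifferent and guarantees 25/11, so it is optimal.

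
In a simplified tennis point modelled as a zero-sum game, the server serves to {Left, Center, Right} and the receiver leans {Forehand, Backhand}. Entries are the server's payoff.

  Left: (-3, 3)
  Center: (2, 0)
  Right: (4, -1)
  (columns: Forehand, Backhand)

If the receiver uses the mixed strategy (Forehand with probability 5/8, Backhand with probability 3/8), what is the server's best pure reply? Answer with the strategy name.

Expected payoff of Left: (5/8)·(-3) + (3/8)·3 = -3/4.
Expected payoff of Center: (5/8)·2 + (3/8)·0 = 5/4.
Expected payoff of Right: (5/8)·4 + (3/8)·(-1) = 17/8.
The largest is 17/8, so the server's best response is Right.

Right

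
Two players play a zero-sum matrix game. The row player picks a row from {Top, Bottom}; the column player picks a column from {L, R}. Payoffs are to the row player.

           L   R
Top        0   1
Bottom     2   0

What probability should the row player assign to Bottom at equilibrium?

Row minima: Top → 0, Bottom → 0; maximin = 0.
Column maxima: L → 2, R → 1; minimax = 1.
0 ≠ 1, so there is no saddle point; optimal play is mixed.
Let the row player play Top with probability p. Expected payoff against L: 0p + 2(1−p) = −2p + 2; against R: 1p + 0(1−p) = p.
Setting these equal: −2p + 2 = p ⇒ −3p = -2 ⇒ p = 2/3, and the value is (-2)·(2/3) + 2 = 2/3.
For the column player: with q = P(L), equating Top's and Bottom's payoffs gives −q + 1 = 2q ⇒ q = 1/3.

1/3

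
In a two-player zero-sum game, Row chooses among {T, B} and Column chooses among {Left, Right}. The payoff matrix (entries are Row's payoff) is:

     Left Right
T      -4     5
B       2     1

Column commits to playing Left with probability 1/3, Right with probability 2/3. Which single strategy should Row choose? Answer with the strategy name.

Expected payoff of T: (1/3)·(-4) + (2/3)·5 = 2.
Expected payoff of B: (1/3)·2 + (2/3)·1 = 4/3.
The largest is 2, so Row's best response is T.

T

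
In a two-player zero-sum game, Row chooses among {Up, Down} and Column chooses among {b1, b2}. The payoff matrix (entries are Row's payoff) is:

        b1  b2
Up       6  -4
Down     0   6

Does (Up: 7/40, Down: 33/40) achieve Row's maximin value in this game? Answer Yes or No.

No

Against b1 this mix gives (7/40)·6 + (33/40)·0 = 21/20.
Against b2 this mix gives (7/40)·(-4) + (33/40)·6 = 17/4.
Column will play b1, holding Row to 21/20. Shifting weight toward the row that does better against b1 would raise this floor (the equalizing mix achieves 9/4 against both b1 and b2), so the proposed strategy is not optimal.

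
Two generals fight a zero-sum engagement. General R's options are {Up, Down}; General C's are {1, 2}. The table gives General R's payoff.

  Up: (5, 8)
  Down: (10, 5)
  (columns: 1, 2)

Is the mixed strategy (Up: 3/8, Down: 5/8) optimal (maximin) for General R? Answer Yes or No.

No

Against 1 this mix gives (3/8)·5 + (5/8)·10 = 65/8.
Against 2 this mix gives (3/8)·8 + (5/8)·5 = 49/8.
General C will play 2, holding General R to 49/8. Shifting weight toward the row that does better against 2 would raise this floor (the equalizing mix achieves 55/8 against both 2 and 1), so the proposed strategy is not optimal.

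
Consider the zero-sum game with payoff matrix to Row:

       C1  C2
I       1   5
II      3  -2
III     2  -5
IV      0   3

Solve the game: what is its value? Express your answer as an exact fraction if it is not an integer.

Row minima: I → 1, II → -2, III → -5, IV → 0; maximin = 1.
Column maxima: C1 → 3, C2 → 5; minimax = 3.
1 ≠ 3, so there is no saddle point; optimal play is mixed.
III is strictly dominated by II, so Row never plays it.
IV is strictly dominated by I, so Row never plays it.
On the remaining 2×2 (I, II vs C1, C2):
Let Row play I with probability p. Expected payoff against C1: 1p + 3(1−p) = −2p + 3; against C2: 5p + (-2)(1−p) = 7p − 2.
Setting these equal: −2p + 3 = 7p − 2 ⇒ −9p = -5 ⇒ p = 5/9, and the value is (-2)·(5/9) + 3 = 17/9.
For Column: with q = P(C1), equating I's and II's payoffs gives −4q + 5 = 5q − 2 ⇒ q = 7/9.

17/9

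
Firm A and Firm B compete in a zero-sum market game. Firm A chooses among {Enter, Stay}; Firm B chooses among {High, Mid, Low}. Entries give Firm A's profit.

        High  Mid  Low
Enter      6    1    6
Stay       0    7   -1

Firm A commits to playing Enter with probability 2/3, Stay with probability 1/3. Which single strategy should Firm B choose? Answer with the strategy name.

If Firm B plays High, Firm A's expected payoff is (2/3)·6 + (1/3)·0 = 4.
If Firm B plays Mid, Firm A's expected payoff is (2/3)·1 + (1/3)·7 = 3.
If Firm B plays Low, Firm A's expected payoff is (2/3)·6 + (1/3)·(-1) = 11/3.
Firm B minimizes Firm A's payoff; the smallest is 3, so the best response is Mid.

Mid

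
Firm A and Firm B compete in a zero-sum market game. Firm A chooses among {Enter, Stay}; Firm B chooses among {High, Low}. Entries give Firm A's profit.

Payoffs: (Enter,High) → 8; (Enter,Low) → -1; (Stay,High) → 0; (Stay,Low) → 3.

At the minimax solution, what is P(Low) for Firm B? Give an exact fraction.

Row minima: Enter → -1, Stay → 0; maximin = 0.
Column maxima: High → 8, Low → 3; minimax = 3.
0 ≠ 3, so there is no saddle point; optimal play is mixed.
Let Firm A play Enter with probability p. Expected payoff against High: 8p + 0(1−p) = 8p; against Low: (-1)p + 3(1−p) = −4p + 3.
Setting these equal: 8p = −4p + 3 ⇒ 12p = 3 ⇒ p = 1/4, and the value is (8)·(1/4) = 2.
For Firm B: with q = P(High), equating Enter's and Stay's payoffs gives 9q − 1 = −3q + 3 ⇒ q = 1/3.

2/3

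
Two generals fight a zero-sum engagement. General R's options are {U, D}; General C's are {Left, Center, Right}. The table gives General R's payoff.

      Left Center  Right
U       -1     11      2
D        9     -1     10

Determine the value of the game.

Row minima: U → -1, D → -1; maximin = -1.
Column maxima: Left → 9, Center → 11, Right → 10; minimax = 9.
-1 ≠ 9, so there is no saddle point; optimal play is mixed.
Right is strictly dominated by Left (it gives General R strictly more in every row), so General C never plays it.
On the remaining 2×2 (U, D vs Left, Center):
Let General R play U with probability p. Expected payoff against Left: (-1)p + 9(1−p) = −10p + 9; against Center: 11p + (-1)(1−p) = 12p − 1.
Setting these equal: −10p + 9 = 12p − 1 ⇒ −22p = -10 ⇒ p = 5/11, and the value is (-10)·(5/11) + 9 = 49/11.
For General C: with q = P(Left), equating U's and D's payoffs gives −12q + 11 = 10q − 1 ⇒ q = 6/11.

49/11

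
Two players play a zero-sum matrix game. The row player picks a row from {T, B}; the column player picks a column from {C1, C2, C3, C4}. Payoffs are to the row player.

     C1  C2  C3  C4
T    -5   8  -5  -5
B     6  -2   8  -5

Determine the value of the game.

-5

Row minima: T → -5, B → -5; maximin = -5.
Column maxima: C1 → 6, C2 → 8, C3 → 8, C4 → -5; minimax = -5.
Since maximin = minimax = -5, there is a saddle point and the value is -5.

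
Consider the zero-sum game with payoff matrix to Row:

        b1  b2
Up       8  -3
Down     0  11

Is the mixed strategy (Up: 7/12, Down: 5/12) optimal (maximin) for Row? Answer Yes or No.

No

Against b1 this mix gives (7/12)·8 + (5/12)·0 = 14/3.
Against b2 this mix gives (7/12)·(-3) + (5/12)·11 = 17/6.
Column will play b2, holding Row to 17/6. Shifting weight toward the row that does better against b2 would raise this floor (the equalizing mix achieves 4 against both b2 and b1), so the proposed strategy is not optimal.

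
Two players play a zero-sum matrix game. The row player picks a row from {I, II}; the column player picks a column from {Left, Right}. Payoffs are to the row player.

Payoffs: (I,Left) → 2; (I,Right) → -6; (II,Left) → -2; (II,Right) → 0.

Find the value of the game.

Row minima: I → -6, II → -2; maximin = -2.
Column maxima: Left → 2, Right → 0; minimax = 0.
-2 ≠ 0, so there is no saddle point; optimal play is mixed.
Let the row player play I with probability p. Expected payoff against Left: 2p + (-2)(1−p) = 4p − 2; against Right: (-6)p + 0(1−p) = −6p.
Setting these equal: 4p − 2 = −6p ⇒ 10p = 2 ⇒ p = 1/5, and the value is (4)·(1/5) − 2 = -6/5.
For the column player: with q = P(Left), equating I's and II's payoffs gives 8q − 6 = −2q ⇒ q = 3/5.

-6/5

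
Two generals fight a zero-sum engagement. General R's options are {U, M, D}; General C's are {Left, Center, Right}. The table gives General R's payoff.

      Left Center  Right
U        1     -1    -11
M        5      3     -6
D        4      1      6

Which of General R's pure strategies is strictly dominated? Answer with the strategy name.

M gives a strictly higher payoff than U against every column: 5 > 1, 3 > -1, -6 > -11.
So U is strictly dominated and General R never plays it.

U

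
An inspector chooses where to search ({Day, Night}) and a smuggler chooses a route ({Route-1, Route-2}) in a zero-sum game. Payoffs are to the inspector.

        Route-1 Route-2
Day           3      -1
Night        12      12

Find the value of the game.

Row minima: Day → -1, Night → 12; maximin = 12.
Column maxima: Route-1 → 12, Route-2 → 12; minimax = 12.
Since maximin = minimax = 12, there is a saddle point and the value is 12.

12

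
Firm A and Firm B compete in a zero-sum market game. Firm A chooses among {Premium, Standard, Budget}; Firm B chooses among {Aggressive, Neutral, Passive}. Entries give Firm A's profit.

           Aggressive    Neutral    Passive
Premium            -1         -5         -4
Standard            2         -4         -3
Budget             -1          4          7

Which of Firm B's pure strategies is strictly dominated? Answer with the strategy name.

Neutral holds Firm A's payoff strictly below Passive in every row: -5 < -4, -4 < -3, 4 < 7.
So Passive is strictly dominated for Firm B.

Passive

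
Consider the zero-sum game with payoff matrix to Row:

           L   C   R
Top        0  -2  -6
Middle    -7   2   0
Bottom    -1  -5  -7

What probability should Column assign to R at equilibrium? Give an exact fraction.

7/13

Row minima: Top → -6, Middle → -7, Bottom → -7; maximin = -6.
Column maxima: L → 0, C → 2, R → 0; minimax = 0.
-6 ≠ 0, so there is no saddle point; optimal play is mixed.
Bottom is strictly dominated by Top, so Row never plays it.
C is strictly dominated by R (it gives Row strictly more in every row), so Column never plays it.
On the remaining 2×2 (Top, Middle vs L, R):
Let Row play Top with probability p. Expected payoff against L: 0p + (-7)(1−p) = 7p − 7; against R: (-6)p + 0(1−p) = −6p.
Setting these equal: 7p − 7 = −6p ⇒ 13p = 7 ⇒ p = 7/13, and the value is (7)·(7/13) − 7 = -42/13.
For Column: with q = P(L), equating Top's and Middle's payoffs gives 6q − 6 = −7q ⇒ q = 6/13.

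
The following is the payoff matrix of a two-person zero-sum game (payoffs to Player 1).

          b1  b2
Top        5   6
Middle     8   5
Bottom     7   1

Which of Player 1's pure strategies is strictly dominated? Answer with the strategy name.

Middle gives a strictly higher payoff than Bottom against every column: 8 > 7, 5 > 1.
So Bottom is strictly dominated and Player 1 never plays it.

Bottom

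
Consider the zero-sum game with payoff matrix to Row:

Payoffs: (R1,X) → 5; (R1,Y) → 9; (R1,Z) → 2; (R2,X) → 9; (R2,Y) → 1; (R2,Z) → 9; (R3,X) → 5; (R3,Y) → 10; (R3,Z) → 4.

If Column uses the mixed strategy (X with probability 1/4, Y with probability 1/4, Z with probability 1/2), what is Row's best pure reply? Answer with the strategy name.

Expected payoff of R1: (1/4)·5 + (1/4)·9 + (1/2)·2 = 9/2.
Expected payoff of R2: (1/4)·9 + (1/4)·1 + (1/2)·9 = 7.
Expected payoff of R3: (1/4)·5 + (1/4)·10 + (1/2)·4 = 23/4.
The largest is 7, so Row's best response is R2.

R2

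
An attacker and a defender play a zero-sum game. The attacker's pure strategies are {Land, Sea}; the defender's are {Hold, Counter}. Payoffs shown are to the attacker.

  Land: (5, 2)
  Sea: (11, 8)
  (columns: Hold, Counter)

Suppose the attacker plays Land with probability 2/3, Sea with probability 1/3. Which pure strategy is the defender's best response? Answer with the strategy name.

Counter

If the defender plays Hold, the attacker's expected payoff is (2/3)·5 + (1/3)·11 = 7.
If the defender plays Counter, the attacker's expected payoff is (2/3)·2 + (1/3)·8 = 4.
The defender minimizes the attacker's payoff; the smallest is 4, so the best response is Counter.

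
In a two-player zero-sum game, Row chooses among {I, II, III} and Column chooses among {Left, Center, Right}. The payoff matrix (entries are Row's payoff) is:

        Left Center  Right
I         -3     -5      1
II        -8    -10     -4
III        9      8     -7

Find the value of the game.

Row minima: I → -5, II → -10, III → -7; maximin = -5.
Column maxima: Left → 9, Center → 8, Right → 1; minimax = 1.
-5 ≠ 1, so there is no saddle point; optimal play is mixed.
II is strictly dominated by I, so Row never plays it.
Left is strictly dominated by Center (it gives Row strictly more in every row), so Column never plays it.
On the remaining 2×2 (I, III vs Center, Right):
Let Row play I with probability p. Expected payoff against Center: (-5)p + 8(1−p) = −13p + 8; against Right: 1p + (-7)(1−p) = 8p − 7.
Setting these equal: −13p + 8 = 8p − 7 ⇒ −21p = -15 ⇒ p = 5/7, and the value is (-13)·(5/7) + 8 = -9/7.
For Column: with q = P(Center), equating I's and III's payoffs gives −6q + 1 = 15q − 7 ⇒ q = 8/21.

-9/7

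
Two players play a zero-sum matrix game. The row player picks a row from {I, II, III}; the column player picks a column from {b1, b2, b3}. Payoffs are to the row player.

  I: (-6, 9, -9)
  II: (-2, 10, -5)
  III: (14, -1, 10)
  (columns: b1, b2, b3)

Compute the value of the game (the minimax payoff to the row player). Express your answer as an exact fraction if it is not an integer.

Row minima: I → -9, II → -5, III → -1; maximin = -1.
Column maxima: b1 → 14, b2 → 10, b3 → 10; minimax = 10.
-1 ≠ 10, so there is no saddle point; optimal play is mixed.
I is strictly dominated by II, so the row player never plays it.
b1 is strictly dominated by b3 (it gives the row player strictly more in every row), so the column player never plays it.
On the remaining 2×2 (II, III vs b2, b3):
Let the row player play II with probability p. Expected payoff against b2: 10p + (-1)(1−p) = 11p − 1; against b3: (-5)p + 10(1−p) = −15p + 10.
Setting these equal: 11p − 1 = −15p + 10 ⇒ 26p = 11 ⇒ p = 11/26, and the value is (11)·(11/26) − 1 = 95/26.
For the column player: with q = P(b2), equating II's and III's payoffs gives 15q − 5 = −11q + 10 ⇒ q = 15/26.

95/26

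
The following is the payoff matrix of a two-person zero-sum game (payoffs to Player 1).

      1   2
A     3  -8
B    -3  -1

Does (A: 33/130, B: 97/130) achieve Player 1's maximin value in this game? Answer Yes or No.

Against 1 this mix gives (33/130)·3 + (97/130)·(-3) = -96/65.
Against 2 this mix gives (33/130)·(-8) + (97/130)·(-1) = -361/130.
Player 2 will play 2, holding Player 1 to -361/130. Shifting weight toward the row that does better against 2 would raise this floor (the equalizing mix achieves -27/13 against both 2 and 1), so the proposed strategy is not optimal.

No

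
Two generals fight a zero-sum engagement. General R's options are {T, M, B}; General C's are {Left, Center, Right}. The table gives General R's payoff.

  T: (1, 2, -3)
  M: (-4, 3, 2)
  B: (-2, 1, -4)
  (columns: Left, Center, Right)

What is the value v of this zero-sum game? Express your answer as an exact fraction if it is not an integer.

-1

Row minima: T → -3, M → -4, B → -4; maximin = -3.
Column maxima: Left → 1, Center → 3, Right → 2; minimax = 1.
-3 ≠ 1, so there is no saddle point; optimal play is mixed.
B is strictly dominated by T, so General R never plays it.
Center is strictly dominated by Left (it gives General R strictly more in every row), so General C never plays it.
On the remaining 2×2 (T, M vs Left, Right):
Let General R play T with probability p. Expected payoff against Left: 1p + (-4)(1−p) = 5p − 4; against Right: (-3)p + 2(1−p) = −5p + 2.
Setting these equal: 5p − 4 = −5p + 2 ⇒ 10p = 6 ⇒ p = 3/5, and the value is (5)·(3/5) − 4 = -1.
For General C: with q = P(Left), equating T's and M's payoffs gives 4q − 3 = −6q + 2 ⇒ q = 1/2.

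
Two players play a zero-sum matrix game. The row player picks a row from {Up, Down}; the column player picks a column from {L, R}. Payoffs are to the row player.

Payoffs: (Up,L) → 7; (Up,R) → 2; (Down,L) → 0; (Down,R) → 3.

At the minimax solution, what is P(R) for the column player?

Row minima: Up → 2, Down → 0; maximin = 2.
Column maxima: L → 7, R → 3; minimax = 3.
2 ≠ 3, so there is no saddle point; optimal play is mixed.
Let the row player play Up with probability p. Expected payoff against L: 7p + 0(1−p) = 7p; against R: 2p + 3(1−p) = −p + 3.
Setting these equal: 7p = −p + 3 ⇒ 8p = 3 ⇒ p = 3/8, and the value is (7)·(3/8) = 21/8.
For the column player: with q = P(L), equating Up's and Down's payoffs gives 5q + 2 = −3q + 3 ⇒ q = 1/8.

7/8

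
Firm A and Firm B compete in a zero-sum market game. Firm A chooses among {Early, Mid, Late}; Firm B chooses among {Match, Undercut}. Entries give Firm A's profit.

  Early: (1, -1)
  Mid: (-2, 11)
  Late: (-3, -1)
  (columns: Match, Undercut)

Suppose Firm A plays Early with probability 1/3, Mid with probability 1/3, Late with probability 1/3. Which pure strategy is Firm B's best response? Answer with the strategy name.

If Firm B plays Match, Firm A's expected payoff is (1/3)·1 + (1/3)·(-2) + (1/3)·(-3) = -4/3.
If Firm B plays Undercut, Firm A's expected payoff is (1/3)·(-1) + (1/3)·11 + (1/3)·(-1) = 3.
Firm B minimizes Firm A's payoff; the smallest is -4/3, so the best response is Match.

Match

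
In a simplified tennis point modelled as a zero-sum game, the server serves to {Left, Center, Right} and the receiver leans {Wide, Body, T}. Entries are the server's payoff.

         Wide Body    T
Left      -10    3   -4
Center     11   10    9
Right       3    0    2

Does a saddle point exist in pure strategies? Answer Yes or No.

Yes

Row minima: Left → -10, Center → 9, Right → 0; maximin = 9.
Column maxima: Wide → 11, Body → 10, T → 9; minimax = 9.
maximin = minimax = 9, so a saddle point exists.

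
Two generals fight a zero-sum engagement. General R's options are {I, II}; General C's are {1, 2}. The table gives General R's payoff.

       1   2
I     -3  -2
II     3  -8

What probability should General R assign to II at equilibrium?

Row minima: I → -3, II → -8; maximin = -3.
Column maxima: 1 → 3, 2 → -2; minimax = -2.
-3 ≠ -2, so there is no saddle point; optimal play is mixed.
Let General R play I with probability p. Expected payoff against 1: (-3)p + 3(1−p) = −6p + 3; against 2: (-2)p + (-8)(1−p) = 6p − 8.
Setting these equal: −6p + 3 = 6p − 8 ⇒ −12p = -11 ⇒ p = 11/12, and the value is (-6)·(11/12) + 3 = -5/2.
For General C: with q = P(1), equating I's and II's payoffs gives −q − 2 = 11q − 8 ⇒ q = 1/2.

1/12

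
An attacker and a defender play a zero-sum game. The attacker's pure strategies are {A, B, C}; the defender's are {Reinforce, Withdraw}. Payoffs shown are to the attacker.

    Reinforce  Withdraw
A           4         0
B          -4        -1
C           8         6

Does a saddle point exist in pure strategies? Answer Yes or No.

Yes

Row minima: A → 0, B → -4, C → 6; maximin = 6.
Column maxima: Reinforce → 8, Withdraw → 6; minimax = 6.
maximin = minimax = 6, so a saddle point exists.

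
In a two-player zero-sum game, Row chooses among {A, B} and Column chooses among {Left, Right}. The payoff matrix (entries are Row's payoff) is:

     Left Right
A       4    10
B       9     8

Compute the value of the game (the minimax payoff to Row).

Row minima: A → 4, B → 8; maximin = 8.
Column maxima: Left → 9, Right → 10; minimax = 9.
8 ≠ 9, so there is no saddle point; optimal play is mixed.
Let Row play A with probability p. Expected payoff against Left: 4p + 9(1−p) = −5p + 9; against Right: 10p + 8(1−p) = 2p + 8.
Setting these equal: −5p + 9 = 2p + 8 ⇒ −7p = -1 ⇒ p = 1/7, and the value is (-5)·(1/7) + 9 = 58/7.
For Column: with q = P(Left), equating A's and B's payoffs gives −6q + 10 = q + 8 ⇒ q = 2/7.

58/7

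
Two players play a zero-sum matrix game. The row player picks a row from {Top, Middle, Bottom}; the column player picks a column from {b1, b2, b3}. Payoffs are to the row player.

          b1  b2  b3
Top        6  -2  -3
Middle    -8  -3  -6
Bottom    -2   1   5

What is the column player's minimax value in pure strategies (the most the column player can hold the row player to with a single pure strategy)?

Column maxima: b1 → 6, b2 → 1, b3 → 5.
The smallest of these is 1.

1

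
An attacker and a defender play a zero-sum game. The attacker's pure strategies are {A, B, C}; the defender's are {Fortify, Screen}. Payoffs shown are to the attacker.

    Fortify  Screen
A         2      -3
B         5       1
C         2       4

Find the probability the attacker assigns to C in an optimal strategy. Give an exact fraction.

Row minima: A → -3, B → 1, C → 2; maximin = 2.
Column maxima: Fortify → 5, Screen → 4; minimax = 4.
2 ≠ 4, so there is no saddle point; optimal play is mixed.
A is strictly dominated by B, so the attacker never plays it.
On the remaining 2×2 (B, C vs Fortify, Screen):
Let the attacker play B with probability p. Expected payoff against Fortify: 5p + 2(1−p) = 3p + 2; against Screen: 1p + 4(1−p) = −3p + 4.
Setting these equal: 3p + 2 = −3p + 4 ⇒ 6p = 2 ⇒ p = 1/3, and the value is (3)·(1/3) + 2 = 3.
For the defender: with q = P(Fortify), equating B's and C's payoffs gives 4q + 1 = −2q + 4 ⇒ q = 1/2.

2/3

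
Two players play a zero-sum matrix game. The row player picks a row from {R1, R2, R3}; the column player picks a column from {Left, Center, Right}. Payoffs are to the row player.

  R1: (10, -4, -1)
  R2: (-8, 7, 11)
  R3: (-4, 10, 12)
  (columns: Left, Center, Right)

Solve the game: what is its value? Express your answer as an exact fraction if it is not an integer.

3

Row minima: R1 → -4, R2 → -8, R3 → -4; maximin = -4.
Column maxima: Left → 10, Center → 10, Right → 12; minimax = 10.
-4 ≠ 10, so there is no saddle point; optimal play is mixed.
R2 is strictly dominated by R3, so the row player never plays it.
Right is strictly dominated by Center (it gives the row player strictly more in every row), so the column player never plays it.
On the remaining 2×2 (R1, R3 vs Left, Center):
Let the row player play R1 with probability p. Expected payoff against Left: 10p + (-4)(1−p) = 14p − 4; against Center: (-4)p + 10(1−p) = −14p + 10.
Setting these equal: 14p − 4 = −14p + 10 ⇒ 28p = 14 ⇒ p = 1/2, and the value is (14)·(1/2) − 4 = 3.
For the column player: with q = P(Left), equating R1's and R3's payoffs gives 14q − 4 = −14q + 10 ⇒ q = 1/2.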